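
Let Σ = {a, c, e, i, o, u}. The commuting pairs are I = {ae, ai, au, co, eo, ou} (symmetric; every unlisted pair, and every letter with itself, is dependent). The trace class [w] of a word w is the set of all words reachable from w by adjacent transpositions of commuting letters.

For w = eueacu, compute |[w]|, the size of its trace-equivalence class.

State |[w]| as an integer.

4

#0=e has no predecessor
#1=u depends on [0:e]
#2=e depends on [1:u]
#3=a has no predecessor
#4=c depends on [2:e, 3:a]
#5=u depends on [4:c]
sources: [0:e, 3:a]
N(rest) = Σ N(rest − s) over sources s of rest; N(one piece) = 1:
  size 1 → [5]=1
  size 2 → [4,5]=1
  size 3 → [2,4,5]=1  [3,4,5]=1
  size 4 → [1,2,4,5]=1  [2,3,4,5]=2
  first=0(e) contributes 3
  first=3(a) contributes 1
|[w]| = 4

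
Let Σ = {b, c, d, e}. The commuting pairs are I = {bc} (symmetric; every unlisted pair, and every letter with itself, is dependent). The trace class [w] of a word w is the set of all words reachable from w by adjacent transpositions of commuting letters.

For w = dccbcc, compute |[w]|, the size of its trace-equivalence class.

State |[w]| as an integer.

0(d) covers ∅
1(c) covers 0:d
2(c) covers 1:c
3(b) covers 0:d
4(c) covers 2:c
5(c) covers 4:c
floor of heap: 0:d
completions by unplaced set U, small U first (add the entries for U minus each lowest piece of U):
  |U|=1: {3}:1  {5}:1
  |U|=2: {3,5}:2  {4,5}:1
  |U|=3: {2,4,5}:1  {3,4,5}:3
  |U|=4: {1,2,4,5}:1  {2,3,4,5}:4
  start at 0(d): 5

5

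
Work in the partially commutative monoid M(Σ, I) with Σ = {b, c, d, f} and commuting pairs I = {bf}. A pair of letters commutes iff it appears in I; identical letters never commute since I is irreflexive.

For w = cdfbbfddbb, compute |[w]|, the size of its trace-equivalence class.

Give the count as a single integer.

6

#0=c has no predecessor
#1=d depends on [0:c]
#2=f depends on [1:d]
#3=b depends on [1:d]
#4=b depends on [3:b]
#5=f depends on [2:f]
#6=d depends on [4:b, 5:f]
#7=d depends on [6:d]
#8=b depends on [7:d]
#9=b depends on [8:b]
sources: [0:c]
N(rest) = Σ N(rest − s) over sources s of rest; N(one piece) = 1:
  size 1 → [9]=1
  size 2 → [8,9]=1
  size 3 → [7,8,9]=1
  size 4 → [6,7,8,9]=1
  size 5 → [4,6,7,8,9]=1  [5,6,7,8,9]=1
  size 6 → [2,5,6,7,8,9]=1  [3,4,6,7,8,9]=1  [4,5,6,7,8,9]=2
  size 7 → [2,4,5,6,7,8,9]=3  [3,4,5,6,7,8,9]=3
  size 8 → [2,3,4,5,6,7,8,9]=6
  first=0(c) contributes 6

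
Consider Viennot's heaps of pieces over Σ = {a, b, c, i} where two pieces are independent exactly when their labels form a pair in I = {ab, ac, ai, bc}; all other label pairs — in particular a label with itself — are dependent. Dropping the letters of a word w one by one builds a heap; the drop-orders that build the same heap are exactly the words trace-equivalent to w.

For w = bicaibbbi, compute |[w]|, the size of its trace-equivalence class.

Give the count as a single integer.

0(b) covers ∅
1(i) covers 0:b
2(c) covers 1:i
3(a) covers ∅
4(i) covers 2:c
5(b) covers 4:i
6(b) covers 5:b
7(b) covers 6:b
8(i) covers 7:b
floor of heap: 0:b, 3:a
completions by unplaced set U, small U first (add the entries for U minus each lowest piece of U):
  |U|=1: {3}:1  {8}:1
  |U|=2: {3,8}:2  {7,8}:1
  |U|=3: {3,7,8}:3  {6,7,8}:1
  |U|=4: {3,6,7,8}:4  {5,6,7,8}:1
  |U|=5: {3,5,6,7,8}:5  {4,5,6,7,8}:1
  |U|=6: {2,4,5,6,7,8}:1  {3,4,5,6,7,8}:6
  |U|=7: {1,2,4,5,6,7,8}:1  {2,3,4,5,6,7,8}:7
  start at 0(b): 8
  start at 3(a): 1
sum over floor = 9

9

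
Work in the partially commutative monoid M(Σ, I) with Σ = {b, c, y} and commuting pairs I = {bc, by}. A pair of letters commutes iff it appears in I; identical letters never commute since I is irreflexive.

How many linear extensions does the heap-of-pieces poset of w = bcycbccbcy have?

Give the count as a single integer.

0(b) covers ∅
1(c) covers ∅
2(y) covers 1:c
3(c) covers 2:y
4(b) covers 0:b
5(c) covers 3:c
6(c) covers 5:c
7(b) covers 4:b
8(c) covers 6:c
9(y) covers 8:c
floor of heap: 0:b, 1:c
completions by unplaced set U, small U first (add the entries for U minus each lowest piece of U):
  |U|=1: {7}:1  {9}:1
  |U|=2: {4,7}:1  {7,9}:2  {8,9}:1
  |U|=3: {0,4,7}:1  {4,7,9}:3  {6,8,9}:1  {7,8,9}:3
  |U|=4: {0,4,7,9}:4  {4,7,8,9}:6  {5,6,8,9}:1  {6,7,8,9}:4
  |U|=5: {0,4,7,8,9}:10  {3,5,6,8,9}:1  {4,6,7,8,9}:10  {5,6,7,8,9}:5
  |U|=6: {0,4,6,7,8,9}:20  {2,3,5,6,8,9}:1  {3,5,6,7,8,9}:6  {4,5,6,7,8,9}:15
  |U|=7: {0,4,5,6,7,8,9}:35  {1,2,3,5,6,8,9}:1  {2,3,5,6,7,8,9}:7  {3,4,5,6,7,8,9}:21
  |U|=8: {0,3,4,5,6,7,8,9}:56  {1,2,3,5,6,7,8,9}:8  {2,3,4,5,6,7,8,9}:28
  start at 0(b): 36
  start at 1(c): 84
sum over floor = 120

120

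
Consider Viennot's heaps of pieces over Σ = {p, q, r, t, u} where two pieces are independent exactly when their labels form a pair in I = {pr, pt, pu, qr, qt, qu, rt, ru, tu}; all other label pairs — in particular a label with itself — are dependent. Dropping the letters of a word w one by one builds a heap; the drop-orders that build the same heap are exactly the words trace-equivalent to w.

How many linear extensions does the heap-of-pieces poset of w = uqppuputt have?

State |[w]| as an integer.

piece 0:u — minimal
piece 1:q — minimal
piece 2:p rests on {1:q}
piece 3:p rests on {2:p}
piece 4:u rests on {0:u}
piece 5:p rests on {3:p}
piece 6:u rests on {4:u}
piece 7:t — minimal
piece 8:t rests on {7:t}
minimal pieces: {0:u, 1:q, 7:t}
ways to finish when only these pieces remain (= sum over removing one remaining piece with nothing left below it):
  1 left: {5}→1  {6}→1  {8}→1
  2 left: {3,5}→1  {4,6}→1  {5,6}→2  {5,8}→2  {6,8}→2  {7,8}→1
  3 left: {0,4,6}→1  {2,3,5}→1  {3,5,6}→3  {3,5,8}→3  {4,5,6}→3  {4,6,8}→3  {5,6,8}→6  {5,7,8}→3  {6,7,8}→3
  4 left: {0,4,5,6}→4  {0,4,6,8}→4  {1,2,3,5}→1  {2,3,5,6}→4  {2,3,5,8}→4  {3,4,5,6}→6  {3,5,6,8}→12  {3,5,7,8}→6  {4,5,6,8}→12  {4,6,7,8}→6  {5,6,7,8}→12
  5 left: {0,3,4,5,6}→10  {0,4,5,6,8}→20  {0,4,6,7,8}→10  {1,2,3,5,6}→5  {1,2,3,5,8}→5  {2,3,4,5,6}→10  {2,3,5,6,8}→20  {2,3,5,7,8}→10  {3,4,5,6,8}→30  {3,5,6,7,8}→30  {4,5,6,7,8}→30
  6 left: {0,2,3,4,5,6}→20  {0,3,4,5,6,8}→60  {0,4,5,6,7,8}→60  {1,2,3,4,5,6}→15  {1,2,3,5,6,8}→30  {1,2,3,5,7,8}→15  {2,3,4,5,6,8}→60  {2,3,5,6,7,8}→60  {3,4,5,6,7,8}→90
  7 left: {0,1,2,3,4,5,6}→35  {0,2,3,4,5,6,8}→140  {0,3,4,5,6,7,8}→210  {1,2,3,4,5,6,8}→105  {1,2,3,5,6,7,8}→105  {2,3,4,5,6,7,8}→210
  placing 0:u first → 420 extensions
  placing 1:q first → 560 extensions
  placing 7:t first → 280 extensions
total linear extensions = 1260

1260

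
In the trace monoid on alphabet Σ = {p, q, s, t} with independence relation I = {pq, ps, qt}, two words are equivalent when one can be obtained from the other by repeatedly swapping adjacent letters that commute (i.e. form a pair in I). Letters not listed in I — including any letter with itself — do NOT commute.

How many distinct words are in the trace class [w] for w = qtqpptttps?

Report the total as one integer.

piece 0:q — minimal
piece 1:t — minimal
piece 2:q rests on {0:q}
piece 3:p rests on {1:t}
piece 4:p rests on {3:p}
piece 5:t rests on {4:p}
piece 6:t rests on {5:t}
piece 7:t rests on {6:t}
piece 8:p rests on {7:t}
piece 9:s rests on {2:q, 7:t}
minimal pieces: {0:q, 1:t}
ways to finish when only these pieces remain (= sum over removing one remaining piece with nothing left below it):
  1 left: {8}→1  {9}→1
  2 left: {2,9}→1  {8,9}→2
  3 left: {0,2,9}→1  {2,8,9}→3  {7,8,9}→2
  4 left: {0,2,8,9}→4  {2,7,8,9}→5  {6,7,8,9}→2
  5 left: {0,2,7,8,9}→9  {2,6,7,8,9}→7  {5,6,7,8,9}→2
  6 left: {0,2,6,7,8,9}→16  {2,5,6,7,8,9}→9  {4,5,6,7,8,9}→2
  7 left: {0,2,5,6,7,8,9}→25  {2,4,5,6,7,8,9}→11  {3,4,5,6,7,8,9}→2
  8 left: {0,2,4,5,6,7,8,9}→36  {1,3,4,5,6,7,8,9}→2  {2,3,4,5,6,7,8,9}→13
  placing 0:q first → 15 extensions
  placing 1:t first → 49 extensions
total linear extensions = 64

64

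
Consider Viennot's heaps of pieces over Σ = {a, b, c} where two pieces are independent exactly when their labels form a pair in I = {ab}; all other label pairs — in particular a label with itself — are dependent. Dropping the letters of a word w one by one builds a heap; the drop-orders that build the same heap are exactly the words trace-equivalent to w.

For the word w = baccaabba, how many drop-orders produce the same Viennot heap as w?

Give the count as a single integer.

piece 0:b — minimal
piece 1:a — minimal
piece 2:c rests on {0:b, 1:a}
piece 3:c rests on {2:c}
piece 4:a rests on {3:c}
piece 5:a rests on {4:a}
piece 6:b rests on {3:c}
piece 7:b rests on {6:b}
piece 8:a rests on {5:a}
minimal pieces: {0:b, 1:a}
ways to finish when only these pieces remain (= sum over removing one remaining piece with nothing left below it):
  1 left: {7}→1  {8}→1
  2 left: {5,8}→1  {6,7}→1  {7,8}→2
  3 left: {4,5,8}→1  {5,7,8}→3  {6,7,8}→3
  4 left: {4,5,7,8}→4  {5,6,7,8}→6
  5 left: {4,5,6,7,8}→10
  6 left: {3,4,5,6,7,8}→10
  7 left: {2,3,4,5,6,7,8}→10
  placing 0:b first → 10 extensions
  placing 1:a first → 10 extensions
total linear extensions = 20

20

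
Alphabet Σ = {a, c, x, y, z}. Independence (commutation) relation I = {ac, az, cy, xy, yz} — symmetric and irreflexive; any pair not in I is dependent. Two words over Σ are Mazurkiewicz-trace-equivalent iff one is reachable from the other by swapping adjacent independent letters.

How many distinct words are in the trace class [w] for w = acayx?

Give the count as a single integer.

7

#0=a has no predecessor
#1=c has no predecessor
#2=a depends on [0:a]
#3=y depends on [2:a]
#4=x depends on [1:c, 2:a]
sources: [0:a, 1:c]
N(rest) = Σ N(rest − s) over sources s of rest; N(one piece) = 1:
  size 1 → [3]=1  [4]=1
  size 2 → [1,4]=1  [3,4]=2
  size 3 → [1,3,4]=3  [2,3,4]=2
  first=0(a) contributes 5
  first=1(c) contributes 2
|[w]| = 7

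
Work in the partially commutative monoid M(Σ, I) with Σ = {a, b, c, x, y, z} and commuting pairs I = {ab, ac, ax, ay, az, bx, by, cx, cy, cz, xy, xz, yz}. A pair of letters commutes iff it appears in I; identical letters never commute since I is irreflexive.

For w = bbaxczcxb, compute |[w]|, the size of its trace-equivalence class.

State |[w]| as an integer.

756

piece 0:b — minimal
piece 1:b rests on {0:b}
piece 2:a — minimal
piece 3:x — minimal
piece 4:c rests on {1:b}
piece 5:z rests on {1:b}
piece 6:c rests on {4:c}
piece 7:x rests on {3:x}
piece 8:b rests on {5:z, 6:c}
minimal pieces: {0:b, 2:a, 3:x}
ways to finish when only these pieces remain (= sum over removing one remaining piece with nothing left below it):
  1 left: {2}→1  {7}→1  {8}→1
  2 left: {2,7}→2  {2,8}→2  {3,7}→1  {5,8}→1  {6,8}→1  {7,8}→2
  3 left: {2,3,7}→3  {2,5,8}→3  {2,6,8}→3  {2,7,8}→6  {3,7,8}→3  {4,6,8}→1  {5,6,8}→2  {5,7,8}→3  {6,7,8}→3
  4 left: {2,3,7,8}→12  {2,4,6,8}→4  {2,5,6,8}→8  {2,5,7,8}→12  {2,6,7,8}→12  {3,5,7,8}→6  {3,6,7,8}→6  {4,5,6,8}→3  {4,6,7,8}→4  {5,6,7,8}→8
  5 left: {1,4,5,6,8}→3  {2,3,5,7,8}→30  {2,3,6,7,8}→30  {2,4,5,6,8}→15  {2,4,6,7,8}→20  {2,5,6,7,8}→40  {3,4,6,7,8}→10  {3,5,6,7,8}→20  {4,5,6,7,8}→15
  6 left: {0,1,4,5,6,8}→3  {1,2,4,5,6,8}→18  {1,4,5,6,7,8}→18  {2,3,4,6,7,8}→60  {2,3,5,6,7,8}→120  {2,4,5,6,7,8}→90  {3,4,5,6,7,8}→45
  7 left: {0,1,2,4,5,6,8}→21  {0,1,4,5,6,7,8}→21  {1,2,4,5,6,7,8}→126  {1,3,4,5,6,7,8}→63  {2,3,4,5,6,7,8}→315
  placing 0:b first → 504 extensions
  placing 2:a first → 84 extensions
  placing 3:x first → 168 extensions
total linear extensions = 756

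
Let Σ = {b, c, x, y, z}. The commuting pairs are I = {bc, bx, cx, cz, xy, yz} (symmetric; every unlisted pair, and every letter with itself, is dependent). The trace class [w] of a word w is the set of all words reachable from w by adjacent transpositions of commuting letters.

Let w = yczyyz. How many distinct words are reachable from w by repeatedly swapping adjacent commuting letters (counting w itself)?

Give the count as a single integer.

15

0(y) covers ∅
1(c) covers 0:y
2(z) covers ∅
3(y) covers 1:c
4(y) covers 3:y
5(z) covers 2:z
floor of heap: 0:y, 2:z
completions by unplaced set U, small U first (add the entries for U minus each lowest piece of U):
  |U|=1: {4}:1  {5}:1
  |U|=2: {2,5}:1  {3,4}:1  {4,5}:2
  |U|=3: {1,3,4}:1  {2,4,5}:3  {3,4,5}:3
  |U|=4: {0,1,3,4}:1  {1,3,4,5}:4  {2,3,4,5}:6
  start at 0(y): 10
  start at 2(z): 5
sum over floor = 15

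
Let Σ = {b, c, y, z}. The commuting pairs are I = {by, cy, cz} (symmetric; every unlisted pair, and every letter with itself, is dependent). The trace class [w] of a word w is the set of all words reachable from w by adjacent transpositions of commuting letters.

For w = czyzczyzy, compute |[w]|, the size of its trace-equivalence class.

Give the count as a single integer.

piece 0:c — minimal
piece 1:z — minimal
piece 2:y rests on {1:z}
piece 3:z rests on {2:y}
piece 4:c rests on {0:c}
piece 5:z rests on {3:z}
piece 6:y rests on {5:z}
piece 7:z rests on {6:y}
piece 8:y rests on {7:z}
minimal pieces: {0:c, 1:z}
ways to finish when only these pieces remain (= sum over removing one remaining piece with nothing left below it):
  1 left: {4}→1  {8}→1
  2 left: {0,4}→1  {4,8}→2  {7,8}→1
  3 left: {0,4,8}→3  {4,7,8}→3  {6,7,8}→1
  4 left: {0,4,7,8}→6  {4,6,7,8}→4  {5,6,7,8}→1
  5 left: {0,4,6,7,8}→10  {3,5,6,7,8}→1  {4,5,6,7,8}→5
  6 left: {0,4,5,6,7,8}→15  {2,3,5,6,7,8}→1  {3,4,5,6,7,8}→6
  7 left: {0,3,4,5,6,7,8}→21  {1,2,3,5,6,7,8}→1  {2,3,4,5,6,7,8}→7
  placing 0:c first → 8 extensions
  placing 1:z first → 28 extensions
total linear extensions = 36

36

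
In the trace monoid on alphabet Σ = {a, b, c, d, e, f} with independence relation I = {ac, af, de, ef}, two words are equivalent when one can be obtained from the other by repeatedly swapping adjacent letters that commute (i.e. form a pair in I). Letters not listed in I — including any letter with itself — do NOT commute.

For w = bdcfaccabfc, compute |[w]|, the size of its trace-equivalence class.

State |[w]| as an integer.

15

drop 0:b onto floor
drop 1:d onto {0:b}
drop 2:c onto {1:d}
drop 3:f onto {2:c}
drop 4:a onto {1:d}
drop 5:c onto {3:f}
drop 6:c onto {5:c}
drop 7:a onto {4:a}
drop 8:b onto {6:c, 7:a}
drop 9:f onto {8:b}
drop 10:c onto {9:f}
ground layer = {0:b}
drop-orders for the pieces not yet dropped (sum over which currently-grounded one goes next):
  1 to go: {10} 1
  2 to go: {9,10} 1
  3 to go: {8,9,10} 1
  4 to go: {6,8,9,10} 1  {7,8,9,10} 1
  5 to go: {4,7,8,9,10} 1  {5,6,8,9,10} 1  {6,7,8,9,10} 2
  6 to go: {3,5,6,8,9,10} 1  {4,6,7,8,9,10} 3  {5,6,7,8,9,10} 3
  7 to go: {2,3,5,6,8,9,10} 1  {3,5,6,7,8,9,10} 4  {4,5,6,7,8,9,10} 6
  8 to go: {2,3,5,6,7,8,9,10} 5  {3,4,5,6,7,8,9,10} 10
  9 to go: {2,3,4,5,6,7,8,9,10} 15
  if 0:b drops first: 15 orders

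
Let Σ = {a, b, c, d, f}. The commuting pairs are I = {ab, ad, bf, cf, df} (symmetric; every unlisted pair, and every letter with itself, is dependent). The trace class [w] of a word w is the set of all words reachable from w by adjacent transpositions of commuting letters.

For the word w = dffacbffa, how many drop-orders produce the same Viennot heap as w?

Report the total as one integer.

43

piece 0:d — minimal
piece 1:f — minimal
piece 2:f rests on {1:f}
piece 3:a rests on {2:f}
piece 4:c rests on {0:d, 3:a}
piece 5:b rests on {4:c}
piece 6:f rests on {3:a}
piece 7:f rests on {6:f}
piece 8:a rests on {4:c, 7:f}
minimal pieces: {0:d, 1:f}
ways to finish when only these pieces remain (= sum over removing one remaining piece with nothing left below it):
  1 left: {5}→1  {8}→1
  2 left: {5,8}→2  {7,8}→1
  3 left: {4,5,8}→2  {5,7,8}→3  {6,7,8}→1
  4 left: {0,4,5,8}→2  {4,5,7,8}→5  {5,6,7,8}→4
  5 left: {0,4,5,7,8}→7  {4,5,6,7,8}→9
  6 left: {0,4,5,6,7,8}→16  {3,4,5,6,7,8}→9
  7 left: {0,3,4,5,6,7,8}→25  {2,3,4,5,6,7,8}→9
  placing 0:d first → 9 extensions
  placing 1:f first → 34 extensions
total linear extensions = 43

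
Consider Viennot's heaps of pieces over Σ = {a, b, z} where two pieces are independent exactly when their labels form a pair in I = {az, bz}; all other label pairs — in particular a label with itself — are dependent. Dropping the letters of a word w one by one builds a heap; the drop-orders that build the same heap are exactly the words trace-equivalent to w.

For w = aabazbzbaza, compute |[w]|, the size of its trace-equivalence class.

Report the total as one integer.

piece 0:a — minimal
piece 1:a rests on {0:a}
piece 2:b rests on {1:a}
piece 3:a rests on {2:b}
piece 4:z — minimal
piece 5:b rests on {3:a}
piece 6:z rests on {4:z}
piece 7:b rests on {5:b}
piece 8:a rests on {7:b}
piece 9:z rests on {6:z}
piece 10:a rests on {8:a}
minimal pieces: {0:a, 4:z}
ways to finish when only these pieces remain (= sum over removing one remaining piece with nothing left below it):
  1 left: {9}→1  {10}→1
  2 left: {6,9}→1  {8,10}→1  {9,10}→2
  3 left: {4,6,9}→1  {6,9,10}→3  {7,8,10}→1  {8,9,10}→3
  4 left: {4,6,9,10}→4  {5,7,8,10}→1  {6,8,9,10}→6  {7,8,9,10}→4
  5 left: {3,5,7,8,10}→1  {4,6,8,9,10}→10  {5,7,8,9,10}→5  {6,7,8,9,10}→10
  6 left: {2,3,5,7,8,10}→1  {3,5,7,8,9,10}→6  {4,6,7,8,9,10}→20  {5,6,7,8,9,10}→15
  7 left: {1,2,3,5,7,8,10}→1  {2,3,5,7,8,9,10}→7  {3,5,6,7,8,9,10}→21  {4,5,6,7,8,9,10}→35
  8 left: {0,1,2,3,5,7,8,10}→1  {1,2,3,5,7,8,9,10}→8  {2,3,5,6,7,8,9,10}→28  {3,4,5,6,7,8,9,10}→56
  9 left: {0,1,2,3,5,7,8,9,10}→9  {1,2,3,5,6,7,8,9,10}→36  {2,3,4,5,6,7,8,9,10}→84
  placing 0:a first → 120 extensions
  placing 4:z first → 45 extensions
total linear extensions = 165

165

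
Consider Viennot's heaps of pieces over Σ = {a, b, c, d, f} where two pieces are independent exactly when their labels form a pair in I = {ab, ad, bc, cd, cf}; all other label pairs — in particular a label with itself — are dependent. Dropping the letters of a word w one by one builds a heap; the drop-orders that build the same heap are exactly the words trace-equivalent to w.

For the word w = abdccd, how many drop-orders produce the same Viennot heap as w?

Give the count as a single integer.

0(a) covers ∅
1(b) covers ∅
2(d) covers 1:b
3(c) covers 0:a
4(c) covers 3:c
5(d) covers 2:d
floor of heap: 0:a, 1:b
completions by unplaced set U, small U first (add the entries for U minus each lowest piece of U):
  |U|=1: {4}:1  {5}:1
  |U|=2: {2,5}:1  {3,4}:1  {4,5}:2
  |U|=3: {0,3,4}:1  {1,2,5}:1  {2,4,5}:3  {3,4,5}:3
  |U|=4: {0,3,4,5}:4  {1,2,4,5}:4  {2,3,4,5}:6
  start at 0(a): 10
  start at 1(b): 10
sum over floor = 20

20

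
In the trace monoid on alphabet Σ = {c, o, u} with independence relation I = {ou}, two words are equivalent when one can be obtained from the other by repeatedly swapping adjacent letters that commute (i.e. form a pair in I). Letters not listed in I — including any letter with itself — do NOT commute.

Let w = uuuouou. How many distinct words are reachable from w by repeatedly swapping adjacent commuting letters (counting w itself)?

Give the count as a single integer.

21

0(u) covers ∅
1(u) covers 0:u
2(u) covers 1:u
3(o) covers ∅
4(u) covers 2:u
5(o) covers 3:o
6(u) covers 4:u
floor of heap: 0:u, 3:o
completions by unplaced set U, small U first (add the entries for U minus each lowest piece of U):
  |U|=1: {5}:1  {6}:1
  |U|=2: {3,5}:1  {4,6}:1  {5,6}:2
  |U|=3: {2,4,6}:1  {3,5,6}:3  {4,5,6}:3
  |U|=4: {1,2,4,6}:1  {2,4,5,6}:4  {3,4,5,6}:6
  |U|=5: {0,1,2,4,6}:1  {1,2,4,5,6}:5  {2,3,4,5,6}:10
  start at 0(u): 15
  start at 3(o): 6
sum over floor = 21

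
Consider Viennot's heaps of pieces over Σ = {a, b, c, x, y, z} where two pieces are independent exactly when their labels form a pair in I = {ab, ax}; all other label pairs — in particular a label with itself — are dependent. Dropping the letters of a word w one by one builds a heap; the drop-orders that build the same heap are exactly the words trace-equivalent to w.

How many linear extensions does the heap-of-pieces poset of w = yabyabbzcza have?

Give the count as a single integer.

6

0(y) covers ∅
1(a) covers 0:y
2(b) covers 0:y
3(y) covers 1:a, 2:b
4(a) covers 3:y
5(b) covers 3:y
6(b) covers 5:b
7(z) covers 4:a, 6:b
8(c) covers 7:z
9(z) covers 8:c
10(a) covers 9:z
floor of heap: 0:y
completions by unplaced set U, small U first (add the entries for U minus each lowest piece of U):
  |U|=1: {10}:1
  |U|=2: {9,10}:1
  |U|=3: {8,9,10}:1
  |U|=4: {7,8,9,10}:1
  |U|=5: {4,7,8,9,10}:1  {6,7,8,9,10}:1
  |U|=6: {4,6,7,8,9,10}:2  {5,6,7,8,9,10}:1
  |U|=7: {4,5,6,7,8,9,10}:3
  |U|=8: {3,4,5,6,7,8,9,10}:3
  |U|=9: {1,3,4,5,6,7,8,9,10}:3  {2,3,4,5,6,7,8,9,10}:3
  start at 0(y): 6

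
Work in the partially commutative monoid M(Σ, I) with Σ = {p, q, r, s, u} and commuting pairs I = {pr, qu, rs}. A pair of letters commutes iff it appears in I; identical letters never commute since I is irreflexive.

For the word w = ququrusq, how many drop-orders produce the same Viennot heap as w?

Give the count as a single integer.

6

drop 0:q onto floor
drop 1:u onto floor
drop 2:q onto {0:q}
drop 3:u onto {1:u}
drop 4:r onto {2:q, 3:u}
drop 5:u onto {4:r}
drop 6:s onto {5:u}
drop 7:q onto {6:s}
ground layer = {0:q, 1:u}
drop-orders for the pieces not yet dropped (sum over which currently-grounded one goes next):
  1 to go: {7} 1
  2 to go: {6,7} 1
  3 to go: {5,6,7} 1
  4 to go: {4,5,6,7} 1
  5 to go: {2,4,5,6,7} 1  {3,4,5,6,7} 1
  6 to go: {0,2,4,5,6,7} 1  {1,3,4,5,6,7} 1  {2,3,4,5,6,7} 2
  if 0:q drops first: 3 orders
  if 1:u drops first: 3 orders
heap linearizations: 6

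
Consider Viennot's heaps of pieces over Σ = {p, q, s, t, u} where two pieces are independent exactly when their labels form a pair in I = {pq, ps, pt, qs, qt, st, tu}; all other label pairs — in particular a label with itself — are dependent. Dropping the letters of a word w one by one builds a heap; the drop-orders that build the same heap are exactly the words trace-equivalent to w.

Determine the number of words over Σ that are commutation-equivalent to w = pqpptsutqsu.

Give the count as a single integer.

2200

drop 0:p onto floor
drop 1:q onto floor
drop 2:p onto {0:p}
drop 3:p onto {2:p}
drop 4:t onto floor
drop 5:s onto floor
drop 6:u onto {1:q, 3:p, 5:s}
drop 7:t onto {4:t}
drop 8:q onto {6:u}
drop 9:s onto {6:u}
drop 10:u onto {8:q, 9:s}
ground layer = {0:p, 1:q, 4:t, 5:s}
drop-orders for the pieces not yet dropped (sum over which currently-grounded one goes next):
  1 to go: {7} 1  {10} 1
  2 to go: {4,7} 1  {7,10} 2  {8,10} 1  {9,10} 1
  3 to go: {4,7,10} 3  {7,8,10} 3  {7,9,10} 3  {8,9,10} 2
  4 to go: {4,7,8,10} 6  {4,7,9,10} 6  {6,8,9,10} 2  {7,8,9,10} 8
  5 to go: {1,6,8,9,10} 2  {3,6,8,9,10} 2  {4,7,8,9,10} 20  {5,6,8,9,10} 2  {6,7,8,9,10} 10
  6 to go: {1,3,6,8,9,10} 4  {1,5,6,8,9,10} 4  {1,6,7,8,9,10} 12  {2,3,6,8,9,10} 2  {3,5,6,8,9,10} 4  {3,6,7,8,9,10} 12  {4,6,7,8,9,10} 30  {5,6,7,8,9,10} 12
  7 to go: {0,2,3,6,8,9,10} 2  {1,2,3,6,8,9,10} 6  {1,3,5,6,8,9,10} 12  {1,3,6,7,8,9,10} 28  {1,4,6,7,8,9,10} 42  {1,5,6,7,8,9,10} 28  {2,3,5,6,8,9,10} 6  {2,3,6,7,8,9,10} 14  {3,4,6,7,8,9,10} 42  {3,5,6,7,8,9,10} 28  {4,5,6,7,8,9,10} 42
  8 to go: {0,1,2,3,6,8,9,10} 8  {0,2,3,5,6,8,9,10} 8  {0,2,3,6,7,8,9,10} 16  {1,2,3,5,6,8,9,10} 24  {1,2,3,6,7,8,9,10} 48  {1,3,4,6,7,8,9,10} 112  {1,3,5,6,7,8,9,10} 96  {1,4,5,6,7,8,9,10} 112  {2,3,4,6,7,8,9,10} 56  {2,3,5,6,7,8,9,10} 48  {3,4,5,6,7,8,9,10} 112
  9 to go: {0,1,2,3,5,6,8,9,10} 40  {0,1,2,3,6,7,8,9,10} 72  {0,2,3,4,6,7,8,9,10} 72  {0,2,3,5,6,7,8,9,10} 72  {1,2,3,4,6,7,8,9,10} 216  {1,2,3,5,6,7,8,9,10} 216  {1,3,4,5,6,7,8,9,10} 432  {2,3,4,5,6,7,8,9,10} 216
  if 0:p drops first: 1080 orders
  if 1:q drops first: 360 orders
  if 4:t drops first: 400 orders
  if 5:s drops first: 360 orders
heap linearizations: 2200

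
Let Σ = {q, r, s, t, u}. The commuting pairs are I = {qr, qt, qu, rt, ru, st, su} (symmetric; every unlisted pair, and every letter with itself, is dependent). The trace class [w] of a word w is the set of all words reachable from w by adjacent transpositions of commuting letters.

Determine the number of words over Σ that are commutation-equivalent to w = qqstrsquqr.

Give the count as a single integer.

piece 0:q — minimal
piece 1:q rests on {0:q}
piece 2:s rests on {1:q}
piece 3:t — minimal
piece 4:r rests on {2:s}
piece 5:s rests on {4:r}
piece 6:q rests on {5:s}
piece 7:u rests on {3:t}
piece 8:q rests on {6:q}
piece 9:r rests on {5:s}
minimal pieces: {0:q, 3:t}
ways to finish when only these pieces remain (= sum over removing one remaining piece with nothing left below it):
  1 left: {7}→1  {8}→1  {9}→1
  2 left: {3,7}→1  {6,8}→1  {7,8}→2  {7,9}→2  {8,9}→2
  3 left: {3,7,8}→3  {3,7,9}→3  {6,7,8}→3  {6,8,9}→3  {7,8,9}→6
  4 left: {3,6,7,8}→6  {3,7,8,9}→12  {5,6,8,9}→3  {6,7,8,9}→12
  5 left: {3,6,7,8,9}→30  {4,5,6,8,9}→3  {5,6,7,8,9}→15
  6 left: {2,4,5,6,8,9}→3  {3,5,6,7,8,9}→45  {4,5,6,7,8,9}→18
  7 left: {1,2,4,5,6,8,9}→3  {2,4,5,6,7,8,9}→21  {3,4,5,6,7,8,9}→63
  8 left: {0,1,2,4,5,6,8,9}→3  {1,2,4,5,6,7,8,9}→24  {2,3,4,5,6,7,8,9}→84
  placing 0:q first → 108 extensions
  placing 3:t first → 27 extensions
total linear extensions = 135

135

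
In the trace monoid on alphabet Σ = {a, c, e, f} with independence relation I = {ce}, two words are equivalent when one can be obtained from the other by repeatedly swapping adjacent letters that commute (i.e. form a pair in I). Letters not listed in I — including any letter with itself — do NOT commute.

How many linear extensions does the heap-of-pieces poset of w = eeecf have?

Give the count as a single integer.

4

#0=e has no predecessor
#1=e depends on [0:e]
#2=e depends on [1:e]
#3=c has no predecessor
#4=f depends on [2:e, 3:c]
sources: [0:e, 3:c]
N(rest) = Σ N(rest − s) over sources s of rest; N(one piece) = 1:
  size 1 → [4]=1
  size 2 → [2,4]=1  [3,4]=1
  size 3 → [1,2,4]=1  [2,3,4]=2
  first=0(e) contributes 3
  first=3(c) contributes 1
|[w]| = 4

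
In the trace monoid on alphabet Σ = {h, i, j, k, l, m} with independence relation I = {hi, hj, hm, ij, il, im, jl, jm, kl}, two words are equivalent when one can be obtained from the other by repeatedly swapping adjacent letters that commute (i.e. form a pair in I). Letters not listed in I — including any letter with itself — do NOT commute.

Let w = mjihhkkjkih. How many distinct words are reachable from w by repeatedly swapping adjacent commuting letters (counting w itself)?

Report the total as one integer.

#0=m has no predecessor
#1=j has no predecessor
#2=i has no predecessor
#3=h has no predecessor
#4=h depends on [3:h]
#5=k depends on [0:m, 1:j, 2:i, 4:h]
#6=k depends on [5:k]
#7=j depends on [6:k]
#8=k depends on [7:j]
#9=i depends on [8:k]
#10=h depends on [8:k]
sources: [0:m, 1:j, 2:i, 3:h]
N(rest) = Σ N(rest − s) over sources s of rest; N(one piece) = 1:
  size 1 → [9]=1  [10]=1
  size 2 → [9,10]=2
  size 3 → [8,9,10]=2
  size 4 → [7,8,9,10]=2
  size 5 → [6,7,8,9,10]=2
  size 6 → [5,6,7,8,9,10]=2
  size 7 → [0,5,6,7,8,9,10]=2  [1,5,6,7,8,9,10]=2  [2,5,6,7,8,9,10]=2  [4,5,6,7,8,9,10]=2
  size 8 → [0,1,5,6,7,8,9,10]=4  [0,2,5,6,7,8,9,10]=4  [0,4,5,6,7,8,9,10]=4  [1,2,5,6,7,8,9,10]=4  [1,4,5,6,7,8,9,10]=4  [2,4,5,6,7,8,9,10]=4  [3,4,5,6,7,8,9,10]=2
  size 9 → [0,1,2,5,6,7,8,9,10]=12  [0,1,4,5,6,7,8,9,10]=12  [0,2,4,5,6,7,8,9,10]=12  [0,3,4,5,6,7,8,9,10]=6  [1,2,4,5,6,7,8,9,10]=12  [1,3,4,5,6,7,8,9,10]=6  [2,3,4,5,6,7,8,9,10]=6
  first=0(m) contributes 24
  first=1(j) contributes 24
  first=2(i) contributes 24
  first=3(h) contributes 48
|[w]| = 120

120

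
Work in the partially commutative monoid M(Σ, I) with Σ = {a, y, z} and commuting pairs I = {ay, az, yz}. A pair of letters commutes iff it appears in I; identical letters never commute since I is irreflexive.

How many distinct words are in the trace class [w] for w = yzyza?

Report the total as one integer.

30

drop 0:y onto floor
drop 1:z onto floor
drop 2:y onto {0:y}
drop 3:z onto {1:z}
drop 4:a onto floor
ground layer = {0:y, 1:z, 4:a}
drop-orders for the pieces not yet dropped (sum over which currently-grounded one goes next):
  1 to go: {2} 1  {3} 1  {4} 1
  2 to go: {0,2} 1  {1,3} 1  {2,3} 2  {2,4} 2  {3,4} 2
  3 to go: {0,2,3} 3  {0,2,4} 3  {1,2,3} 3  {1,3,4} 3  {2,3,4} 6
  if 0:y drops first: 12 orders
  if 1:z drops first: 12 orders
  if 4:a drops first: 6 orders
heap linearizations: 30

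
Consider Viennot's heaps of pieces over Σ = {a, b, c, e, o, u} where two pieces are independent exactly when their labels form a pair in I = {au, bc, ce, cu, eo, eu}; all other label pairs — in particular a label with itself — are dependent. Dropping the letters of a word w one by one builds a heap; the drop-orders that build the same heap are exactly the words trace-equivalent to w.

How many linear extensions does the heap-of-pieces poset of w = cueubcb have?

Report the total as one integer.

piece 0:c — minimal
piece 1:u — minimal
piece 2:e — minimal
piece 3:u rests on {1:u}
piece 4:b rests on {2:e, 3:u}
piece 5:c rests on {0:c}
piece 6:b rests on {4:b}
minimal pieces: {0:c, 1:u, 2:e}
ways to finish when only these pieces remain (= sum over removing one remaining piece with nothing left below it):
  1 left: {5}→1  {6}→1
  2 left: {0,5}→1  {4,6}→1  {5,6}→2
  3 left: {0,5,6}→3  {2,4,6}→1  {3,4,6}→1  {4,5,6}→3
  4 left: {0,4,5,6}→6  {1,3,4,6}→1  {2,3,4,6}→2  {2,4,5,6}→4  {3,4,5,6}→4
  5 left: {0,2,4,5,6}→10  {0,3,4,5,6}→10  {1,2,3,4,6}→3  {1,3,4,5,6}→5  {2,3,4,5,6}→10
  placing 0:c first → 18 extensions
  placing 1:u first → 30 extensions
  placing 2:e first → 15 extensions
total linear extensions = 63

63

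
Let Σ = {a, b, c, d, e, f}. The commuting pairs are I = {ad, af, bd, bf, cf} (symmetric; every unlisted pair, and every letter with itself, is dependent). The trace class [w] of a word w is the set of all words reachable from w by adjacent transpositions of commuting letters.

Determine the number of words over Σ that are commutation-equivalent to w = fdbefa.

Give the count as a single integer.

piece 0:f — minimal
piece 1:d rests on {0:f}
piece 2:b — minimal
piece 3:e rests on {1:d, 2:b}
piece 4:f rests on {3:e}
piece 5:a rests on {3:e}
minimal pieces: {0:f, 2:b}
ways to finish when only these pieces remain (= sum over removing one remaining piece with nothing left below it):
  1 left: {4}→1  {5}→1
  2 left: {4,5}→2
  3 left: {3,4,5}→2
  4 left: {1,3,4,5}→2  {2,3,4,5}→2
  placing 0:f first → 4 extensions
  placing 2:b first → 2 extensions
total linear extensions = 6

6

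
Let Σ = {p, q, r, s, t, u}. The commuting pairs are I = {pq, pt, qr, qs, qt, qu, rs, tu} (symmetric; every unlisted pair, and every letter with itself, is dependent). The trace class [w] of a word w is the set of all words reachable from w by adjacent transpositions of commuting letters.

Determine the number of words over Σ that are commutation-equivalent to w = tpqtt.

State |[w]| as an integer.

drop 0:t onto floor
drop 1:p onto floor
drop 2:q onto floor
drop 3:t onto {0:t}
drop 4:t onto {3:t}
ground layer = {0:t, 1:p, 2:q}
drop-orders for the pieces not yet dropped (sum over which currently-grounded one goes next):
  1 to go: {1} 1  {2} 1  {4} 1
  2 to go: {1,2} 2  {1,4} 2  {2,4} 2  {3,4} 1
  3 to go: {0,3,4} 1  {1,2,4} 6  {1,3,4} 3  {2,3,4} 3
  if 0:t drops first: 12 orders
  if 1:p drops first: 4 orders
  if 2:q drops first: 4 orders
heap linearizations: 20

20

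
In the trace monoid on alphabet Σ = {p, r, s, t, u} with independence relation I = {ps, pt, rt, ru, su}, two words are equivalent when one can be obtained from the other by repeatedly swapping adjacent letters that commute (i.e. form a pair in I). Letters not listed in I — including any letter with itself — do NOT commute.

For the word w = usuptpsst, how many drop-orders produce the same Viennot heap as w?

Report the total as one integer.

piece 0:u — minimal
piece 1:s — minimal
piece 2:u rests on {0:u}
piece 3:p rests on {2:u}
piece 4:t rests on {1:s, 2:u}
piece 5:p rests on {3:p}
piece 6:s rests on {4:t}
piece 7:s rests on {6:s}
piece 8:t rests on {7:s}
minimal pieces: {0:u, 1:s}
ways to finish when only these pieces remain (= sum over removing one remaining piece with nothing left below it):
  1 left: {5}→1  {8}→1
  2 left: {3,5}→1  {5,8}→2  {7,8}→1
  3 left: {3,5,8}→3  {5,7,8}→3  {6,7,8}→1
  4 left: {3,5,7,8}→6  {4,6,7,8}→1  {5,6,7,8}→4
  5 left: {1,4,6,7,8}→1  {3,5,6,7,8}→10  {4,5,6,7,8}→5
  6 left: {1,4,5,6,7,8}→6  {3,4,5,6,7,8}→15
  7 left: {1,3,4,5,6,7,8}→21  {2,3,4,5,6,7,8}→15
  placing 0:u first → 36 extensions
  placing 1:s first → 15 extensions
total linear extensions = 51

51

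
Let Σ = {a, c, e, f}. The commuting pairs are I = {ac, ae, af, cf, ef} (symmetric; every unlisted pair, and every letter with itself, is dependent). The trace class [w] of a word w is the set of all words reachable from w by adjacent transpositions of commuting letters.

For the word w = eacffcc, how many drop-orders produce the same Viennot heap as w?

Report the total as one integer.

105

#0=e has no predecessor
#1=a has no predecessor
#2=c depends on [0:e]
#3=f has no predecessor
#4=f depends on [3:f]
#5=c depends on [2:c]
#6=c depends on [5:c]
sources: [0:e, 1:a, 3:f]
N(rest) = Σ N(rest − s) over sources s of rest; N(one piece) = 1:
  size 1 → [1]=1  [4]=1  [6]=1
  size 2 → [1,4]=2  [1,6]=2  [3,4]=1  [4,6]=2  [5,6]=1
  size 3 → [1,3,4]=3  [1,4,6]=6  [1,5,6]=3  [2,5,6]=1  [3,4,6]=3  [4,5,6]=3
  size 4 → [0,2,5,6]=1  [1,2,5,6]=4  [1,3,4,6]=12  [1,4,5,6]=12  [2,4,5,6]=4  [3,4,5,6]=6
  size 5 → [0,1,2,5,6]=5  [0,2,4,5,6]=5  [1,2,4,5,6]=20  [1,3,4,5,6]=30  [2,3,4,5,6]=10
  first=0(e) contributes 60
  first=1(a) contributes 15
  first=3(f) contributes 30
|[w]| = 105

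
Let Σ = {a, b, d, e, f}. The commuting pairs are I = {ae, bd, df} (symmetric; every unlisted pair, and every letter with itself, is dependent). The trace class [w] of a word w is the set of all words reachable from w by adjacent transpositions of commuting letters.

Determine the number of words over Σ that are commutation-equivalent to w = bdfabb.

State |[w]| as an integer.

3

0(b) covers ∅
1(d) covers ∅
2(f) covers 0:b
3(a) covers 1:d, 2:f
4(b) covers 3:a
5(b) covers 4:b
floor of heap: 0:b, 1:d
completions by unplaced set U, small U first (add the entries for U minus each lowest piece of U):
  |U|=1: {5}:1
  |U|=2: {4,5}:1
  |U|=3: {3,4,5}:1
  |U|=4: {1,3,4,5}:1  {2,3,4,5}:1
  start at 0(b): 2
  start at 1(d): 1
sum over floor = 3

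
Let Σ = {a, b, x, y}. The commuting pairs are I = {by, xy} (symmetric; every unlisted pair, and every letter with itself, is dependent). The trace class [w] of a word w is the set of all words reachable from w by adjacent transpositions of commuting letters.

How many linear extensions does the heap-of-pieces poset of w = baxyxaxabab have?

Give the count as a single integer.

#0=b has no predecessor
#1=a depends on [0:b]
#2=x depends on [1:a]
#3=y depends on [1:a]
#4=x depends on [2:x]
#5=a depends on [3:y, 4:x]
#6=x depends on [5:a]
#7=a depends on [6:x]
#8=b depends on [7:a]
#9=a depends on [8:b]
#10=b depends on [9:a]
sources: [0:b]
N(rest) = Σ N(rest − s) over sources s of rest; N(one piece) = 1:
  size 1 → [10]=1
  size 2 → [9,10]=1
  size 3 → [8,9,10]=1
  size 4 → [7,8,9,10]=1
  size 5 → [6,7,8,9,10]=1
  size 6 → [5,6,7,8,9,10]=1
  size 7 → [3,5,6,7,8,9,10]=1  [4,5,6,7,8,9,10]=1
  size 8 → [2,4,5,6,7,8,9,10]=1  [3,4,5,6,7,8,9,10]=2
  size 9 → [2,3,4,5,6,7,8,9,10]=3
  first=0(b) contributes 3

3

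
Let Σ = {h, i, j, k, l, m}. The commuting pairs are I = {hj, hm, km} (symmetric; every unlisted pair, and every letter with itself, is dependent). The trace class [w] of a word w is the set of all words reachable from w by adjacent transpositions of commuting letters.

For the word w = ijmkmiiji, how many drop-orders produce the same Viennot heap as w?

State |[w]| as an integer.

piece 0:i — minimal
piece 1:j rests on {0:i}
piece 2:m rests on {1:j}
piece 3:k rests on {1:j}
piece 4:m rests on {2:m}
piece 5:i rests on {3:k, 4:m}
piece 6:i rests on {5:i}
piece 7:j rests on {6:i}
piece 8:i rests on {7:j}
minimal pieces: {0:i}
ways to finish when only these pieces remain (= sum over removing one remaining piece with nothing left below it):
  1 left: {8}→1
  2 left: {7,8}→1
  3 left: {6,7,8}→1
  4 left: {5,6,7,8}→1
  5 left: {3,5,6,7,8}→1  {4,5,6,7,8}→1
  6 left: {2,4,5,6,7,8}→1  {3,4,5,6,7,8}→2
  7 left: {2,3,4,5,6,7,8}→3
  placing 0:i first → 3 extensions

3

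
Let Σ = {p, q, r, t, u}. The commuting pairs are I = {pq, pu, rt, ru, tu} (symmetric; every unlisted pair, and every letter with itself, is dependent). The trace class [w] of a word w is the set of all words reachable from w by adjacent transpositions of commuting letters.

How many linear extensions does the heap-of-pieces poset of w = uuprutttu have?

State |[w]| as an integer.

piece 0:u — minimal
piece 1:u rests on {0:u}
piece 2:p — minimal
piece 3:r rests on {2:p}
piece 4:u rests on {1:u}
piece 5:t rests on {2:p}
piece 6:t rests on {5:t}
piece 7:t rests on {6:t}
piece 8:u rests on {4:u}
minimal pieces: {0:u, 2:p}
ways to finish when only these pieces remain (= sum over removing one remaining piece with nothing left below it):
  1 left: {3}→1  {7}→1  {8}→1
  2 left: {3,7}→2  {3,8}→2  {4,8}→1  {6,7}→1  {7,8}→2
  3 left: {1,4,8}→1  {3,4,8}→3  {3,6,7}→3  {3,7,8}→6  {4,7,8}→3  {5,6,7}→1  {6,7,8}→3
  4 left: {0,1,4,8}→1  {1,3,4,8}→4  {1,4,7,8}→4  {3,4,7,8}→12  {3,5,6,7}→4  {3,6,7,8}→12  {4,6,7,8}→6  {5,6,7,8}→4
  5 left: {0,1,3,4,8}→5  {0,1,4,7,8}→5  {1,3,4,7,8}→20  {1,4,6,7,8}→10  {2,3,5,6,7}→4  {3,4,6,7,8}→30  {3,5,6,7,8}→20  {4,5,6,7,8}→10
  6 left: {0,1,3,4,7,8}→30  {0,1,4,6,7,8}→15  {1,3,4,6,7,8}→60  {1,4,5,6,7,8}→20  {2,3,5,6,7,8}→24  {3,4,5,6,7,8}→60
  7 left: {0,1,3,4,6,7,8}→105  {0,1,4,5,6,7,8}→35  {1,3,4,5,6,7,8}→140  {2,3,4,5,6,7,8}→84
  placing 0:u first → 224 extensions
  placing 2:p first → 280 extensions
total linear extensions = 504

504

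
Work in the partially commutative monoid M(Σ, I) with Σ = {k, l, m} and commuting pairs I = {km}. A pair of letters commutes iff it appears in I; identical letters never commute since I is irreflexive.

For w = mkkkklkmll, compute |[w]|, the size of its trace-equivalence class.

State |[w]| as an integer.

piece 0:m — minimal
piece 1:k — minimal
piece 2:k rests on {1:k}
piece 3:k rests on {2:k}
piece 4:k rests on {3:k}
piece 5:l rests on {0:m, 4:k}
piece 6:k rests on {5:l}
piece 7:m rests on {5:l}
piece 8:l rests on {6:k, 7:m}
piece 9:l rests on {8:l}
minimal pieces: {0:m, 1:k}
ways to finish when only these pieces remain (= sum over removing one remaining piece with nothing left below it):
  1 left: {9}→1
  2 left: {8,9}→1
  3 left: {6,8,9}→1  {7,8,9}→1
  4 left: {6,7,8,9}→2
  5 left: {5,6,7,8,9}→2
  6 left: {0,5,6,7,8,9}→2  {4,5,6,7,8,9}→2
  7 left: {0,4,5,6,7,8,9}→4  {3,4,5,6,7,8,9}→2
  8 left: {0,3,4,5,6,7,8,9}→6  {2,3,4,5,6,7,8,9}→2
  placing 0:m first → 2 extensions
  placing 1:k first → 8 extensions
total linear extensions = 10

10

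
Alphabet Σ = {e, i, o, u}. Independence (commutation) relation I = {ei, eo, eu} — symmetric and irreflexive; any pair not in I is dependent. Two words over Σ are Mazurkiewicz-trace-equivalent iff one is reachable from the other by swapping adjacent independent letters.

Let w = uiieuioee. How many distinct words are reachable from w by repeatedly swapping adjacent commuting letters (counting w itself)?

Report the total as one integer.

84

piece 0:u — minimal
piece 1:i rests on {0:u}
piece 2:i rests on {1:i}
piece 3:e — minimal
piece 4:u rests on {2:i}
piece 5:i rests on {4:u}
piece 6:o rests on {5:i}
piece 7:e rests on {3:e}
piece 8:e rests on {7:e}
minimal pieces: {0:u, 3:e}
ways to finish when only these pieces remain (= sum over removing one remaining piece with nothing left below it):
  1 left: {6}→1  {8}→1
  2 left: {5,6}→1  {6,8}→2  {7,8}→1
  3 left: {3,7,8}→1  {4,5,6}→1  {5,6,8}→3  {6,7,8}→3
  4 left: {2,4,5,6}→1  {3,6,7,8}→4  {4,5,6,8}→4  {5,6,7,8}→6
  5 left: {1,2,4,5,6}→1  {2,4,5,6,8}→5  {3,5,6,7,8}→10  {4,5,6,7,8}→10
  6 left: {0,1,2,4,5,6}→1  {1,2,4,5,6,8}→6  {2,4,5,6,7,8}→15  {3,4,5,6,7,8}→20
  7 left: {0,1,2,4,5,6,8}→7  {1,2,4,5,6,7,8}→21  {2,3,4,5,6,7,8}→35
  placing 0:u first → 56 extensions
  placing 3:e first → 28 extensions
total linear extensions = 84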